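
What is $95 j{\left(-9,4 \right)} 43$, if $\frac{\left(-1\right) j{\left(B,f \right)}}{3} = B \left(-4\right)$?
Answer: $-441180$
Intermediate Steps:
$j{\left(B,f \right)} = 12 B$ ($j{\left(B,f \right)} = - 3 B \left(-4\right) = - 3 \left(- 4 B\right) = 12 B$)
$95 j{\left(-9,4 \right)} 43 = 95 \cdot 12 \left(-9\right) 43 = 95 \left(-108\right) 43 = \left(-10260\right) 43 = -441180$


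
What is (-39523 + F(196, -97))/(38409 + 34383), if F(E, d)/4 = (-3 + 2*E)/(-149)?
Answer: -5890483/10846008 ≈ -0.54310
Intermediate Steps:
F(E, d) = 12/149 - 8*E/149 (F(E, d) = 4*((-3 + 2*E)/(-149)) = 4*((-3 + 2*E)*(-1/149)) = 4*(3/149 - 2*E/149) = 12/149 - 8*E/149)
(-39523 + F(196, -97))/(38409 + 34383) = (-39523 + (12/149 - 8/149*196))/(38409 + 34383) = (-39523 + (12/149 - 1568/149))/72792 = (-39523 - 1556/149)*(1/72792) = -5890483/149*1/72792 = -5890483/10846008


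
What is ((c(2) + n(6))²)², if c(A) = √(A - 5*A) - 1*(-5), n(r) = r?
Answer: 8897 + 9944*I*√2 ≈ 8897.0 + 14063.0*I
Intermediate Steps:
c(A) = 5 + 2*√(-A) (c(A) = √(-4*A) + 5 = 2*√(-A) + 5 = 5 + 2*√(-A))
((c(2) + n(6))²)² = (((5 + 2*√(-1*2)) + 6)²)² = (((5 + 2*√(-2)) + 6)²)² = (((5 + 2*(I*√2)) + 6)²)² = (((5 + 2*I*√2) + 6)²)² = ((11 + 2*I*√2)²)² = (11 + 2*I*√2)⁴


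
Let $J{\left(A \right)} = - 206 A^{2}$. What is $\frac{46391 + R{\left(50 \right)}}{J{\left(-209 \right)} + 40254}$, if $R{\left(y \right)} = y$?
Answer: $- \frac{46441}{8958032} \approx -0.0051843$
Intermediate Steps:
$\frac{46391 + R{\left(50 \right)}}{J{\left(-209 \right)} + 40254} = \frac{46391 + 50}{- 206 \left(-209\right)^{2} + 40254} = \frac{46441}{\left(-206\right) 43681 + 40254} = \frac{46441}{-8998286 + 40254} = \frac{46441}{-8958032} = 46441 \left(- \frac{1}{8958032}\right) = - \frac{46441}{8958032}$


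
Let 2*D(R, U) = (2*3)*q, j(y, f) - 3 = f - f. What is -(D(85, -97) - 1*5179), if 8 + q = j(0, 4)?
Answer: 5194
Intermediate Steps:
j(y, f) = 3 (j(y, f) = 3 + (f - f) = 3 + 0 = 3)
q = -5 (q = -8 + 3 = -5)
D(R, U) = -15 (D(R, U) = ((2*3)*(-5))/2 = (6*(-5))/2 = (1/2)*(-30) = -15)
-(D(85, -97) - 1*5179) = -(-15 - 1*5179) = -(-15 - 5179) = -1*(-5194) = 5194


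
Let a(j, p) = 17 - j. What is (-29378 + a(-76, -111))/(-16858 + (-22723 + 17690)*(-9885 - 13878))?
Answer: -29285/119582321 ≈ -0.00024489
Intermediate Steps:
(-29378 + a(-76, -111))/(-16858 + (-22723 + 17690)*(-9885 - 13878)) = (-29378 + (17 - 1*(-76)))/(-16858 + (-22723 + 17690)*(-9885 - 13878)) = (-29378 + (17 + 76))/(-16858 - 5033*(-23763)) = (-29378 + 93)/(-16858 + 119599179) = -29285/119582321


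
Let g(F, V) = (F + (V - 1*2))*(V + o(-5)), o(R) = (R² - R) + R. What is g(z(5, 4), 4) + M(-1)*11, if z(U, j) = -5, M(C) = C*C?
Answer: -76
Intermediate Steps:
M(C) = C²
o(R) = R²
g(F, V) = (25 + V)*(-2 + F + V) (g(F, V) = (F + (V - 1*2))*(V + (-5)²) = (F + (V - 2))*(V + 25) = (F + (-2 + V))*(25 + V) = (-2 + F + V)*(25 + V) = (25 + V)*(-2 + F + V))
g(z(5, 4), 4) + M(-1)*11 = (-50 + 4² + 23*4 + 25*(-5) - 5*4) + (-1)²*11 = (-50 + 16 + 92 - 125 - 20) + 1*11 = -87 + 11 = -76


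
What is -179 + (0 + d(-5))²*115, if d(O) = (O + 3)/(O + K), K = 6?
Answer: 281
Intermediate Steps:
d(O) = (3 + O)/(6 + O) (d(O) = (O + 3)/(O + 6) = (3 + O)/(6 + O))
-179 + (0 + d(-5))²*115 = -179 + (0 + (3 - 5)/(6 - 5))²*115 = -179 + (0 - 2/1)²*115 = -179 + (0 + 1*(-2))²*115 = -179 + (0 - 2)²*115 = -179 + (-2)²*115 = -179 + 4*115 = -179 + 460 = 281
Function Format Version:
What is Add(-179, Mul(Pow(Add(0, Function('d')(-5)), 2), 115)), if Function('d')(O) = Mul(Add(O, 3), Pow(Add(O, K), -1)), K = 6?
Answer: 281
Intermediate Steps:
Function('d')(O) = Mul(Pow(Add(6, O), -1), Add(3, O)) (Function('d')(O) = Mul(Add(O, 3), Pow(Add(O, 6), -1)) = Mul(Add(3, O), Pow(Add(6, O), -1)) = Mul(Pow(Add(6, O), -1), Add(3, O)))
Add(-179, Mul(Pow(Add(0, Function('d')(-5)), 2), 115)) = Add(-179, Mul(Pow(Add(0, Mul(Pow(Add(6, -5), -1), Add(3, -5))), 2), 115)) = Add(-179, Mul(Pow(Add(0, Mul(Pow(1, -1), -2)), 2), 115)) = Add(-179, Mul(Pow(Add(0, Mul(1, -2)), 2), 115)) = Add(-179, Mul(Pow(Add(0, -2), 2), 115)) = Add(-179, Mul(Pow(-2, 2), 115)) = Add(-179, Mul(4, 115)) = Add(-179, 460) = 281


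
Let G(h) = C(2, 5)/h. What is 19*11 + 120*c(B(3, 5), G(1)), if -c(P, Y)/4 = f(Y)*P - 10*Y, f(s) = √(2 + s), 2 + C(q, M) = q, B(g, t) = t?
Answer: 209 - 2400*√2 ≈ -3185.1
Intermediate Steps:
C(q, M) = -2 + q
G(h) = 0 (G(h) = (-2 + 2)/h = 0/h = 0)
c(P, Y) = 40*Y - 4*P*√(2 + Y) (c(P, Y) = -4*(√(2 + Y)*P - 10*Y) = -4*(P*√(2 + Y) - 10*Y) = -4*(-10*Y + P*√(2 + Y)) = 40*Y - 4*P*√(2 + Y))
19*11 + 120*c(B(3, 5), G(1)) = 19*11 + 120*(40*0 - 4*5*√(2 + 0)) = 209 + 120*(0 - 4*5*√2) = 209 + 120*(0 - 20*√2) = 209 + 120*(-20*√2) = 209 - 2400*√2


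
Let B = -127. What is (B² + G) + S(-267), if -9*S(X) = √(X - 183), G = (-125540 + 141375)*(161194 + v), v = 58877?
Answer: 3484840414 - 5*I*√2/3 ≈ 3.4848e+9 - 2.357*I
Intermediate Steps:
G = 3484824285 (G = (-125540 + 141375)*(161194 + 58877) = 15835*220071 = 3484824285)
S(X) = -√(-183 + X)/9 (S(X) = -√(X - 183)/9 = -√(-183 + X)/9)
(B² + G) + S(-267) = ((-127)² + 3484824285) - √(-183 - 267)/9 = (16129 + 3484824285) - 5*I*√2/3 = 3484840414 - 5*I*√2/3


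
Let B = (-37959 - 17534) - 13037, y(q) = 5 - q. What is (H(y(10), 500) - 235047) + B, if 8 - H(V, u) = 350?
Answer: -303919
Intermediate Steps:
H(V, u) = -342 (H(V, u) = 8 - 1*350 = 8 - 350 = -342)
B = -68530 (B = -55493 - 13037 = -68530)
(H(y(10), 500) - 235047) + B = (-342 - 235047) - 68530 = -235389 - 68530 = -303919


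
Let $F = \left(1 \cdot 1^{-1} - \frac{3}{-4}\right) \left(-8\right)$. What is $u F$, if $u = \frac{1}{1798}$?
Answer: $- \frac{7}{899} \approx -0.0077864$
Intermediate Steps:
$u = \frac{1}{1798} \approx 0.00055617$
$F = -14$ ($F = \left(1 \cdot 1 - - \frac{3}{4}\right) \left(-8\right) = \left(1 + \frac{3}{4}\right) \left(-8\right) = \frac{7}{4} \left(-8\right) = -14$)
$u F = \frac{1}{1798} \left(-14\right) = - \frac{7}{899}$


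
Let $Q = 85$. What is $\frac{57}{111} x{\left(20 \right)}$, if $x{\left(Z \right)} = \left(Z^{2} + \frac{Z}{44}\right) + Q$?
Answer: $\frac{101460}{407} \approx 249.29$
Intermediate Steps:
$x{\left(Z \right)} = 85 + Z^{2} + \frac{Z}{44}$ ($x{\left(Z \right)} = \left(Z^{2} + \frac{Z}{44}\right) + 85 = 85 + Z^{2} + \frac{Z}{44}$)
$\frac{57}{111} x{\left(20 \right)} = \frac{57}{111} \left(85 + 20^{2} + \frac{1}{44} \cdot 20\right) = 57 \cdot \frac{1}{111} \left(85 + 400 + \frac{5}{11}\right) = \frac{19}{37} \cdot \frac{5340}{11} = \frac{101460}{407}$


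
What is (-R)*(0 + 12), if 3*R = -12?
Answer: 48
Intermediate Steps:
R = -4 (R = (⅓)*(-12) = -4)
(-R)*(0 + 12) = (-1*(-4))*(0 + 12) = 4*12 = 48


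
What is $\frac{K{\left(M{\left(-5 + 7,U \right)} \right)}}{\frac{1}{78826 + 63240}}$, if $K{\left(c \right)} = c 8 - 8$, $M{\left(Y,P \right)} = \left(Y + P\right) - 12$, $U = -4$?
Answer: $-17047920$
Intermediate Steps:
$M{\left(Y,P \right)} = -12 + P + Y$ ($M{\left(Y,P \right)} = \left(P + Y\right) - 12 = -12 + P + Y$)
$K{\left(c \right)} = -8 + 8 c$ ($K{\left(c \right)} = 8 c - 8 = -8 + 8 c$)
$\frac{K{\left(M{\left(-5 + 7,U \right)} \right)}}{\frac{1}{78826 + 63240}} = \frac{-8 + 8 \left(-12 - 4 + \left(-5 + 7\right)\right)}{\frac{1}{78826 + 63240}} = \frac{-8 + 8 \left(-12 - 4 + 2\right)}{\frac{1}{142066}} = \left(-8 + 8 \left(-14\right)\right) \frac{1}{\frac{1}{142066}} = \left(-8 - 112\right) 142066 = \left(-120\right) 142066 = -17047920$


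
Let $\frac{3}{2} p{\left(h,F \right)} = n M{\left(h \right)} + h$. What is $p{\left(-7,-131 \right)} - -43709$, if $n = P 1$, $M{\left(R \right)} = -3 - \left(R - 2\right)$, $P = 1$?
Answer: $\frac{131125}{3} \approx 43708.0$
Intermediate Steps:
$M{\left(R \right)} = -1 - R$ ($M{\left(R \right)} = -3 - \left(R - 2\right) = -3 - \left(-2 + R\right) = -1 - R$)
$n = 1$ ($n = 1 \cdot 1 = 1$)
$p{\left(h,F \right)} = - \frac{2}{3}$ ($p{\left(h,F \right)} = \frac{2 \left(1 \left(-1 - h\right) + h\right)}{3} = \frac{2 \left(\left(-1 - h\right) + h\right)}{3} = \frac{2}{3} \left(-1\right) = - \frac{2}{3}$)
$p{\left(-7,-131 \right)} - -43709 = - \frac{2}{3} - -43709 = - \frac{2}{3} + 43709 = \frac{131125}{3}$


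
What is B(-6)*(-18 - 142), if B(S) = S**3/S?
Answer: -5760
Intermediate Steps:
B(S) = S**2
B(-6)*(-18 - 142) = (-6)**2*(-18 - 142) = 36*(-160) = -5760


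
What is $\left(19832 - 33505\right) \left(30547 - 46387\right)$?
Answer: $216580320$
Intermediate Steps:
$\left(19832 - 33505\right) \left(30547 - 46387\right) = \left(-13673\right) \left(-15840\right) = 216580320$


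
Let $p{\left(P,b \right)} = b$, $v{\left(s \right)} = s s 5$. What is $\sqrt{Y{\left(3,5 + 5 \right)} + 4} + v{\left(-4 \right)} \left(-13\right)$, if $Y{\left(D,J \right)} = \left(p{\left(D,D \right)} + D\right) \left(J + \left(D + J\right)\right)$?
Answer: $-1040 + \sqrt{142} \approx -1028.1$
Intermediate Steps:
$v{\left(s \right)} = 5 s^{2}$ ($v{\left(s \right)} = s^{2} \cdot 5 = 5 s^{2}$)
$Y{\left(D,J \right)} = 2 D \left(D + 2 J\right)$ ($Y{\left(D,J \right)} = \left(D + D\right) \left(J + \left(D + J\right)\right) = 2 D \left(D + 2 J\right)$)
$\sqrt{Y{\left(3,5 + 5 \right)} + 4} + v{\left(-4 \right)} \left(-13\right) = \sqrt{2 \cdot 3 \left(3 + 2 \left(5 + 5\right)\right) + 4} + 5 \left(-4\right)^{2} \left(-13\right) = \sqrt{2 \cdot 3 \left(3 + 2 \cdot 10\right) + 4} + 5 \cdot 16 \left(-13\right) = \sqrt{2 \cdot 3 \left(3 + 20\right) + 4} + 80 \left(-13\right) = \sqrt{2 \cdot 3 \cdot 23 + 4} - 1040 = \sqrt{138 + 4} - 1040 = \sqrt{142} - 1040 = -1040 + \sqrt{142}$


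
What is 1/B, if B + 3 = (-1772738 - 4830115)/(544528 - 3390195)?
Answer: -2845667/1934148 ≈ -1.4713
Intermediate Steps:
B = -1934148/2845667 (B = -3 + (-1772738 - 4830115)/(544528 - 3390195) = -3 - 6602853/(-2845667) = -3 - 6602853*(-1/2845667) = -3 + 6602853/2845667 = -1934148/2845667 ≈ -0.67968)
1/B = 1/(-1934148/2845667) = -2845667/1934148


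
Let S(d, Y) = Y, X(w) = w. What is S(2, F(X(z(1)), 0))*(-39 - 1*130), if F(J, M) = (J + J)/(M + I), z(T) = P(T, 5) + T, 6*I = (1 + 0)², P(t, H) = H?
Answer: -12168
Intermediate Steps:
I = ⅙ (I = (1 + 0)²/6 = (⅙)*1² = (⅙)*1 = ⅙ ≈ 0.16667)
z(T) = 5 + T
F(J, M) = 2*J/(⅙ + M) (F(J, M) = (J + J)/(M + ⅙) = (2*J)/(⅙ + M) = 2*J/(⅙ + M))
S(2, F(X(z(1)), 0))*(-39 - 1*130) = (12*(5 + 1)/(1 + 6*0))*(-39 - 1*130) = (12*6/(1 + 0))*(-39 - 130) = (12*6/1)*(-169) = (12*6*1)*(-169) = 72*(-169) = -12168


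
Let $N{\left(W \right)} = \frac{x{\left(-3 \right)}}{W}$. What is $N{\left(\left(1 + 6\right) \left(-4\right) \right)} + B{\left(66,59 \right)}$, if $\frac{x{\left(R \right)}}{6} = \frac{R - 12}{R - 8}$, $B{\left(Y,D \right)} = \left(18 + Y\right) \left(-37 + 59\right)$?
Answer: $\frac{284547}{154} \approx 1847.7$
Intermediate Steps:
$B{\left(Y,D \right)} = 396 + 22 Y$ ($B{\left(Y,D \right)} = \left(18 + Y\right) 22 = 396 + 22 Y$)
$x{\left(R \right)} = \frac{6 \left(-12 + R\right)}{-8 + R}$ ($x{\left(R \right)} = 6 \frac{R - 12}{R - 8} = 6 \frac{-12 + R}{-8 + R} = \frac{6 \left(-12 + R\right)}{-8 + R}$)
$N{\left(W \right)} = \frac{90}{11 W}$ ($N{\left(W \right)} = \frac{6 \frac{1}{-8 - 3} \left(-12 - 3\right)}{W} = \frac{6 \frac{1}{-11} \left(-15\right)}{W} = \frac{6 \left(- \frac{1}{11}\right) \left(-15\right)}{W} = \frac{90}{11 W}$)
$N{\left(\left(1 + 6\right) \left(-4\right) \right)} + B{\left(66,59 \right)} = \frac{90}{11 \left(1 + 6\right) \left(-4\right)} + \left(396 + 22 \cdot 66\right) = \frac{90}{11 \cdot 7 \left(-4\right)} + \left(396 + 1452\right) = \frac{90}{11 \left(-28\right)} + 1848 = \frac{90}{11} \left(- \frac{1}{28}\right) + 1848 = - \frac{45}{154} + 1848 = \frac{284547}{154}$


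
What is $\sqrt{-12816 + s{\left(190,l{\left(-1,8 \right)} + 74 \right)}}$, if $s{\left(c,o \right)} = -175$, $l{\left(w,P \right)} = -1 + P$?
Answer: $i \sqrt{12991} \approx 113.98 i$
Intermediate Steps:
$\sqrt{-12816 + s{\left(190,l{\left(-1,8 \right)} + 74 \right)}} = \sqrt{-12816 - 175} = \sqrt{-12991} = i \sqrt{12991}$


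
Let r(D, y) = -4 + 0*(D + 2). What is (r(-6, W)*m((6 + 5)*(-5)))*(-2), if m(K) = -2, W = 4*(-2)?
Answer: -16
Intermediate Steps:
W = -8
r(D, y) = -4 (r(D, y) = -4 + 0*(2 + D) = -4 + 0 = -4)
(r(-6, W)*m((6 + 5)*(-5)))*(-2) = -4*(-2)*(-2) = 8*(-2) = -16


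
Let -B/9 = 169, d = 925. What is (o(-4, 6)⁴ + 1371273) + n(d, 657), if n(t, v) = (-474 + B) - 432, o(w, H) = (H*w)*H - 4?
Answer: 481154062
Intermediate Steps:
B = -1521 (B = -9*169 = -1521)
o(w, H) = -4 + w*H² (o(w, H) = w*H² - 4 = -4 + w*H²)
n(t, v) = -2427 (n(t, v) = (-474 - 1521) - 432 = -1995 - 432 = -2427)
(o(-4, 6)⁴ + 1371273) + n(d, 657) = ((-4 - 4*6²)⁴ + 1371273) - 2427 = ((-4 - 4*36)⁴ + 1371273) - 2427 = ((-4 - 144)⁴ + 1371273) - 2427 = ((-148)⁴ + 1371273) - 2427 = (479785216 + 1371273) - 2427 = 481156489 - 2427 = 481154062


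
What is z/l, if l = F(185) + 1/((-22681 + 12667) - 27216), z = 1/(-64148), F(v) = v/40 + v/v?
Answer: -37230/13433729827 ≈ -2.7714e-6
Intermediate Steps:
F(v) = 1 + v/40 (F(v) = v*(1/40) + 1 = v/40 + 1 = 1 + v/40)
z = -1/64148 ≈ -1.5589e-5
l = 837671/148920 (l = (1 + (1/40)*185) + 1/((-22681 + 12667) - 27216) = (1 + 37/8) + 1/(-10014 - 27216) = 45/8 + 1/(-37230) = 45/8 - 1/37230 = 837671/148920 ≈ 5.6250)
z/l = -1/(64148*837671/148920) = -1/64148*148920/837671 = -37230/13433729827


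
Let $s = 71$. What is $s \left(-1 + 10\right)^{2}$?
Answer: $5751$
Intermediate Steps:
$s \left(-1 + 10\right)^{2} = 71 \left(-1 + 10\right)^{2} = 71 \cdot 9^{2} = 71 \cdot 81 = 5751$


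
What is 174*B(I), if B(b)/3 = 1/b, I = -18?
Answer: -29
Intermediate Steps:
B(b) = 3/b
174*B(I) = 174*(3/(-18)) = 174*(3*(-1/18)) = 174*(-⅙) = -29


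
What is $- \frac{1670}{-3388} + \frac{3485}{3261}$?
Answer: $\frac{8626525}{5524134} \approx 1.5616$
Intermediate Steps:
$- \frac{1670}{-3388} + \frac{3485}{3261} = \left(-1670\right) \left(- \frac{1}{3388}\right) + 3485 \cdot \frac{1}{3261} = \frac{835}{1694} + \frac{3485}{3261} = \frac{8626525}{5524134}$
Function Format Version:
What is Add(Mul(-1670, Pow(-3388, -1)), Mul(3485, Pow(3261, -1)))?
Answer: Rational(8626525, 5524134) ≈ 1.5616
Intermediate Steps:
Add(Mul(-1670, Pow(-3388, -1)), Mul(3485, Pow(3261, -1))) = Add(Mul(-1670, Rational(-1, 3388)), Mul(3485, Rational(1, 3261))) = Add(Rational(835, 1694), Rational(3485, 3261)) = Rational(8626525, 5524134)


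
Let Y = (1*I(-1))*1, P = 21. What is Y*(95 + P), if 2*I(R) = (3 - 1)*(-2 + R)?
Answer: -348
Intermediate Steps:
I(R) = -2 + R (I(R) = ((3 - 1)*(-2 + R))/2 = (2*(-2 + R))/2 = (-4 + 2*R)/2 = -2 + R)
Y = -3 (Y = (1*(-2 - 1))*1 = (1*(-3))*1 = -3*1 = -3)
Y*(95 + P) = -3*(95 + 21) = -3*116 = -348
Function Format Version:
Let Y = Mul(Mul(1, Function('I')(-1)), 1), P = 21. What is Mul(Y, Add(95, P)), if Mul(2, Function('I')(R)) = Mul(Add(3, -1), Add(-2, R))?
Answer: -348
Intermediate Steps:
Function('I')(R) = Add(-2, R) (Function('I')(R) = Mul(Rational(1, 2), Mul(Add(3, -1), Add(-2, R))) = Mul(Rational(1, 2), Mul(2, Add(-2, R))) = Mul(Rational(1, 2), Add(-4, Mul(2, R))) = Add(-2, R))
Y = -3 (Y = Mul(Mul(1, Add(-2, -1)), 1) = Mul(Mul(1, -3), 1) = Mul(-3, 1) = -3)
Mul(Y, Add(95, P)) = Mul(-3, Add(95, 21)) = Mul(-3, 116) = -348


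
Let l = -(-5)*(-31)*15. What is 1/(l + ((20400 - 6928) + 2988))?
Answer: 1/14135 ≈ 7.0746e-5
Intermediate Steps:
l = -2325 (l = -5*31*15 = -155*15 = -2325)
1/(l + ((20400 - 6928) + 2988)) = 1/(-2325 + ((20400 - 6928) + 2988)) = 1/(-2325 + (13472 + 2988)) = 1/(-2325 + 16460) = 1/14135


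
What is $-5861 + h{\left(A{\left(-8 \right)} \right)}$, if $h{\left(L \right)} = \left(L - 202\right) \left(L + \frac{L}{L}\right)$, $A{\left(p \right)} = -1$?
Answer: $-5861$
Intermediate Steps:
$h{\left(L \right)} = \left(1 + L\right) \left(-202 + L\right)$ ($h{\left(L \right)} = \left(-202 + L\right) \left(L + 1\right) = \left(-202 + L\right) \left(1 + L\right) = \left(1 + L\right) \left(-202 + L\right)$)
$-5861 + h{\left(A{\left(-8 \right)} \right)} = -5861 - \left(1 - 1\right) = -5861 + \left(-202 + 1 + 201\right) = -5861 + 0 = -5861$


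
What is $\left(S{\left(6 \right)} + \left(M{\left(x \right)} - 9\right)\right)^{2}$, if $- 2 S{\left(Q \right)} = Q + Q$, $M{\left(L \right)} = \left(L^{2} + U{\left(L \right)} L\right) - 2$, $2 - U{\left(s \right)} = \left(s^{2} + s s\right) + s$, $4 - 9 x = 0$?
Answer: $\frac{140968129}{531441} \approx 265.26$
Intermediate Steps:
$x = \frac{4}{9}$ ($x = \frac{4}{9} - 0 = \frac{4}{9} + 0 = \frac{4}{9} \approx 0.44444$)
$U{\left(s \right)} = 2 - s - 2 s^{2}$ ($U{\left(s \right)} = 2 - \left(\left(s^{2} + s s\right) + s\right) = 2 - \left(\left(s^{2} + s^{2}\right) + s\right) = 2 - \left(2 s^{2} + s\right) = 2 - \left(s + 2 s^{2}\right) = 2 - s - 2 s^{2}$)
$M{\left(L \right)} = -2 + L^{2} + L \left(2 - L - 2 L^{2}\right)$ ($M{\left(L \right)} = \left(L^{2} + \left(2 - L - 2 L^{2}\right) L\right) - 2 = \left(L^{2} + L \left(2 - L - 2 L^{2}\right)\right) - 2 = -2 + L^{2} + L \left(2 - L - 2 L^{2}\right)$)
$S{\left(Q \right)} = - Q$ ($S{\left(Q \right)} = - \frac{Q + Q}{2} = - \frac{2 Q}{2} = - Q$)
$\left(S{\left(6 \right)} + \left(M{\left(x \right)} - 9\right)\right)^{2} = \left(\left(-1\right) 6 - \frac{7499}{729}\right)^{2} = \left(-6 - \frac{7499}{729}\right)^{2} = \left(- \frac{11873}{729}\right)^{2} = \frac{140968129}{531441}$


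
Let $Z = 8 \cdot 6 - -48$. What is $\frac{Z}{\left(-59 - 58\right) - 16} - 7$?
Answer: $- \frac{1027}{133} \approx -7.7218$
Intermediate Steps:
$Z = 96$ ($Z = 48 + 48 = 96$)
$\frac{Z}{\left(-59 - 58\right) - 16} - 7 = \frac{96}{\left(-59 - 58\right) - 16} - 7 = \frac{96}{-117 - 16} - 7 = \frac{96}{-133} - 7 = 96 \left(- \frac{1}{133}\right) - 7 = - \frac{96}{133} - 7 = - \frac{1027}{133}$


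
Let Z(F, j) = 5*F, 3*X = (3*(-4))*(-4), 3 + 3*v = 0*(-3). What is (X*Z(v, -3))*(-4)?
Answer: 320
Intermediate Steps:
v = -1 (v = -1 + (0*(-3))/3 = -1 + (1/3)*0 = -1 + 0 = -1)
X = 16 (X = ((3*(-4))*(-4))/3 = (-12*(-4))/3 = (1/3)*48 = 16)
(X*Z(v, -3))*(-4) = (16*(5*(-1)))*(-4) = (16*(-5))*(-4) = -80*(-4) = 320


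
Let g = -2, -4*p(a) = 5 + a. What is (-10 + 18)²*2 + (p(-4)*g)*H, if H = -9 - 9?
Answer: 119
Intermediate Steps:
p(a) = -5/4 - a/4 (p(a) = -(5 + a)/4 = -5/4 - a/4)
H = -18
(-10 + 18)²*2 + (p(-4)*g)*H = (-10 + 18)²*2 + ((-5/4 - ¼*(-4))*(-2))*(-18) = 8²*2 + ((-5/4 + 1)*(-2))*(-18) = 64*2 - ¼*(-2)*(-18) = 128 + (½)*(-18) = 128 - 9 = 119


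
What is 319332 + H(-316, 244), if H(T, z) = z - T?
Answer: 319892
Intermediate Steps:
319332 + H(-316, 244) = 319332 + (244 - 1*(-316)) = 319332 + (244 + 316) = 319332 + 560 = 319892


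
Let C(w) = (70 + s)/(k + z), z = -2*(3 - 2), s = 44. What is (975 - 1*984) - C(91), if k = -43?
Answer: -97/15 ≈ -6.4667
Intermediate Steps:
z = -2 (z = -2*1 = -2)
C(w) = -38/15 (C(w) = (70 + 44)/(-43 - 2) = 114/(-45) = 114*(-1/45) = -38/15)
(975 - 1*984) - C(91) = (975 - 1*984) - 1*(-38/15) = (975 - 984) + 38/15 = -9 + 38/15 = -97/15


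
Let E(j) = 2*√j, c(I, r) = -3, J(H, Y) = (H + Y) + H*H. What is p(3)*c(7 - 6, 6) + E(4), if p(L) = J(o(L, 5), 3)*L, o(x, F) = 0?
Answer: -23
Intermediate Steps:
J(H, Y) = H + Y + H² (J(H, Y) = (H + Y) + H² = H + Y + H²)
p(L) = 3*L (p(L) = (0 + 3 + 0²)*L = (0 + 3 + 0)*L = 3*L)
p(3)*c(7 - 6, 6) + E(4) = (3*3)*(-3) + 2*√4 = 9*(-3) + 2*2 = -27 + 4 = -23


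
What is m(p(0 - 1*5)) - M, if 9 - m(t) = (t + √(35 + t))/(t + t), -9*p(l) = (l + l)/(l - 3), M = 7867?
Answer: -15717/2 + 3*√1255/5 ≈ -7837.2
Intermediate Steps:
p(l) = -2*l/(9*(-3 + l)) (p(l) = -(l + l)/(9*(l - 3)) = -2*l/(9*(-3 + l)))
m(t) = 9 - (t + √(35 + t))/(2*t) (m(t) = 9 - (t + √(35 + t))/(t + t) = 9 - (t + √(35 + t))/(2*t))
m(p(0 - 1*5)) - M = (-√(35 - 2*(0 - 1*5)/(-27 + 9*(0 - 1*5))) + 17*(-2*(0 - 1*5)/(-27 + 9*(0 - 1*5))))/(2*((-2*(0 - 1*5)/(-27 + 9*(0 - 1*5))))) - 1*7867 = (-√(35 - 2*(0 - 5)/(-27 + 9*(0 - 5))) + 17*(-2*(0 - 5)/(-27 + 9*(0 - 5))))/(2*((-2*(0 - 5)/(-27 + 9*(0 - 5))))) - 7867 = (-√(35 - 2*(-5)/(-27 + 9*(-5))) + 17*(-2*(-5)/(-27 + 9*(-5))))/(2*((-2*(-5)/(-27 + 9*(-5))))) - 7867 = (-√(35 - 2*(-5)/(-27 - 45)) + 17*(-2*(-5)/(-27 - 45)))/(2*((-2*(-5)/(-27 - 45)))) - 7867 = (-√(35 - 2*(-5)/(-72)) + 17*(-2*(-5)/(-72)))/(2*((-2*(-5)/(-72)))) - 7867 = (-√(35 - 2*(-5)*(-1/72)) + 17*(-2*(-5)*(-1/72)))/(2*((-2*(-5)*(-1/72)))) - 7867 = (-√(35 - 5/36) + 17*(-5/36))/(2*(-5/36)) - 7867 = (½)*(-36/5)*(-√(1255/36) - 85/36) - 7867 = (½)*(-36/5)*(-√1255/6 - 85/36) - 7867 = (½)*(-36/5)*(-85/36 - √1255/6) - 7867 = (17/2 + 3*√1255/5) - 7867 = -15717/2 + 3*√1255/5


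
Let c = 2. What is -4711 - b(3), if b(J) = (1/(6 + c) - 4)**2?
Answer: -302465/64 ≈ -4726.0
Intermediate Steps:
b(J) = 961/64 (b(J) = (1/(6 + 2) - 4)**2 = (1/8 - 4)**2 = (-31/8)**2 = 961/64)
-4711 - b(3) = -4711 - 1*961/64 = -4711 - 961/64 = -302465/64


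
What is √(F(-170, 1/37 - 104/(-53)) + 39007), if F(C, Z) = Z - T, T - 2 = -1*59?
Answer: 3*√16692120245/1961 ≈ 197.65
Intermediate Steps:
T = -57 (T = 2 - 1*59 = 2 - 59 = -57)
F(C, Z) = 57 + Z (F(C, Z) = Z - 1*(-57) = Z + 57 = 57 + Z)
√(F(-170, 1/37 - 104/(-53)) + 39007) = √((57 + (1/37 - 104/(-53))) + 39007) = √((57 + (1*(1/37) - 104*(-1/53))) + 39007) = √((57 + (1/37 + 104/53)) + 39007) = √((57 + 3901/1961) + 39007) = √(115678/1961 + 39007) = √(76608405/1961) = 3*√16692120245/1961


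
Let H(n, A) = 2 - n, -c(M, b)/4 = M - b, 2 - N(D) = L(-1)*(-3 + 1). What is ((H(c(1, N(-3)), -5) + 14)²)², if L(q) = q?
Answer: 160000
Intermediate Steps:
N(D) = 0 (N(D) = 2 - (-1)*(-3 + 1) = 2 - (-1)*(-2) = 2 - 1*2 = 2 - 2 = 0)
c(M, b) = -4*M + 4*b (c(M, b) = -4*(M - b) = -4*M + 4*b)
((H(c(1, N(-3)), -5) + 14)²)² = (((2 - (-4*1 + 4*0)) + 14)²)² = (((2 - (-4 + 0)) + 14)²)² = (((2 - 1*(-4)) + 14)²)² = (((2 + 4) + 14)²)² = ((6 + 14)²)² = (20²)² = 400² = 160000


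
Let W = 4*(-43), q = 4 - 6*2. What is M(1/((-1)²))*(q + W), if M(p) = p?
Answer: -180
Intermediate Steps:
q = -8 (q = 4 - 12 = -8)
W = -172
M(1/((-1)²))*(q + W) = (-8 - 172)/((-1)²) = -180/1 = 1*(-180) = -180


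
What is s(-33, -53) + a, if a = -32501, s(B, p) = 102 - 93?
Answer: -32492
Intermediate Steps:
s(B, p) = 9
s(-33, -53) + a = 9 - 32501 = -32492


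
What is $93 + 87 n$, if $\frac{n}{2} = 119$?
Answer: $20799$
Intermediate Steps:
$n = 238$ ($n = 2 \cdot 119 = 238$)
$93 + 87 n = 93 + 87 \cdot 238 = 93 + 20706 = 20799$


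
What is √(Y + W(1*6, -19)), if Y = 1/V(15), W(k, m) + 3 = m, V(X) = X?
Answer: I*√4935/15 ≈ 4.6833*I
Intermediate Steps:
W(k, m) = -3 + m
Y = 1/15 ≈ 0.066667
√(Y + W(1*6, -19)) = √(1/15 + (-3 - 19)) = √(1/15 - 22) = √(-329/15) = I*√4935/15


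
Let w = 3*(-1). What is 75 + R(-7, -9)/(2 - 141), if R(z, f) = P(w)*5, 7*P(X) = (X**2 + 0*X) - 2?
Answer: 10420/139 ≈ 74.964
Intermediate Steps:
w = -3
P(X) = -2/7 + X**2/7 (P(X) = ((X**2 + 0*X) - 2)/7 = ((X**2 + 0) - 2)/7 = (X**2 - 2)/7 = (-2 + X**2)/7 = -2/7 + X**2/7)
R(z, f) = 5 (R(z, f) = (-2/7 + (1/7)*(-3)**2)*5 = (-2/7 + (1/7)*9)*5 = (-2/7 + 9/7)*5 = 1*5 = 5)
75 + R(-7, -9)/(2 - 141) = 75 + 5/(2 - 141) = 75 + 5/(-139) = 75 - 1/139*5 = 75 - 5/139 = 10420/139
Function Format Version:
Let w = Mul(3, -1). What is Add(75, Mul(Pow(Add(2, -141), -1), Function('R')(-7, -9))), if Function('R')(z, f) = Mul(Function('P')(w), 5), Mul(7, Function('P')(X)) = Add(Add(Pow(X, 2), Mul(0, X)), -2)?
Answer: Rational(10420, 139) ≈ 74.964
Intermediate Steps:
w = -3
Function('P')(X) = Add(Rational(-2, 7), Mul(Rational(1, 7), Pow(X, 2))) (Function('P')(X) = Mul(Rational(1, 7), Add(Add(Pow(X, 2), Mul(0, X)), -2)) = Mul(Rational(1, 7), Add(Add(Pow(X, 2), 0), -2)) = Mul(Rational(1, 7), Add(Pow(X, 2), -2)) = Mul(Rational(1, 7), Add(-2, Pow(X, 2))) = Add(Rational(-2, 7), Mul(Rational(1, 7), Pow(X, 2))))
Function('R')(z, f) = 5 (Function('R')(z, f) = Mul(Add(Rational(-2, 7), Mul(Rational(1, 7), Pow(-3, 2))), 5) = Mul(Add(Rational(-2, 7), Mul(Rational(1, 7), 9)), 5) = Mul(Add(Rational(-2, 7), Rational(9, 7)), 5) = Mul(1, 5) = 5)
Add(75, Mul(Pow(Add(2, -141), -1), Function('R')(-7, -9))) = Add(75, Mul(Pow(Add(2, -141), -1), 5)) = Add(75, Mul(Pow(-139, -1), 5)) = Add(75, Mul(Rational(-1, 139), 5)) = Add(75, Rational(-5, 139)) = Rational(10420, 139)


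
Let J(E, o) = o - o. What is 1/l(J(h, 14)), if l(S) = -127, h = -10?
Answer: -1/127 ≈ -0.0078740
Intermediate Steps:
J(E, o) = 0
1/l(J(h, 14)) = 1/(-127) = -1/127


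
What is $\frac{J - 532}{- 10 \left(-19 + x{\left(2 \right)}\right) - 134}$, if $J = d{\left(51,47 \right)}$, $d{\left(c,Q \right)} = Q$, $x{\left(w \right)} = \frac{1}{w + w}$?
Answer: $- \frac{970}{107} \approx -9.0654$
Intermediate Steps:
$x{\left(w \right)} = \frac{1}{2 w}$
$J = 47$
$\frac{J - 532}{- 10 \left(-19 + x{\left(2 \right)}\right) - 134} = \frac{47 - 532}{- 10 \left(-19 + \frac{1}{2 \cdot 2}\right) - 134} = - \frac{485}{- 10 \left(-19 + \frac{1}{2} \cdot \frac{1}{2}\right) - 134} = - \frac{485}{- 10 \left(-19 + \frac{1}{4}\right) - 134} = - \frac{485}{\left(-10\right) \left(- \frac{75}{4}\right) - 134} = - \frac{485}{\frac{375}{2} - 134} = - \frac{485}{\frac{107}{2}} = \left(-485\right) \frac{2}{107} = - \frac{970}{107}$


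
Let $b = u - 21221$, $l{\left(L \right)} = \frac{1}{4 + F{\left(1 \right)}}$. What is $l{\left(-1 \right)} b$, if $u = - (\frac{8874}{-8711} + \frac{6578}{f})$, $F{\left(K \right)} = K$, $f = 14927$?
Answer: $- \frac{10906214649}{2569745} \approx -4244.1$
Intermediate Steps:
$u = \frac{297080}{513949}$ ($u = - (\frac{8874}{-8711} + \frac{6578}{14927}) = - (8874 \left(- \frac{1}{8711}\right) + 6578 \cdot \frac{1}{14927}) = - (- \frac{8874}{8711} + \frac{26}{59}) = \left(-1\right) \left(- \frac{297080}{513949}\right) = \frac{297080}{513949} \approx 0.57803$)
$l{\left(L \right)} = \frac{1}{5}$ ($l{\left(L \right)} = \frac{1}{4 + 1} = \frac{1}{5}$)
$b = - \frac{10906214649}{513949}$ ($b = \frac{297080}{513949} - 21221 = - \frac{10906214649}{513949} \approx -21220.0$)
$l{\left(-1 \right)} b = \frac{1}{5} \left(- \frac{10906214649}{513949}\right) = - \frac{10906214649}{2569745}$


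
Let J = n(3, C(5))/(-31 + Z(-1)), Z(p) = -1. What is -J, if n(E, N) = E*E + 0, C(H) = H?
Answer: 9/32 ≈ 0.28125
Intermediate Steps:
n(E, N) = E² (n(E, N) = E² + 0 = E²)
J = -9/32 (J = 3²/(-31 - 1) = 9/(-32) = -1/32*9 = -9/32 ≈ -0.28125)
-J = -1*(-9/32) = 9/32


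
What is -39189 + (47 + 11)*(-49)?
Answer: -42031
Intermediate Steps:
-39189 + (47 + 11)*(-49) = -39189 + 58*(-49) = -39189 - 2842 = -42031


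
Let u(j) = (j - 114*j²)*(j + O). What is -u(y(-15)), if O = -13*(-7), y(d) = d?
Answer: 1950540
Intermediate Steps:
O = 91
u(j) = (91 + j)*(j - 114*j²) (u(j) = (j - 114*j²)*(j + 91) = (j - 114*j²)*(91 + j) = (91 + j)*(j - 114*j²))
-u(y(-15)) = -(-15)*(91 - 10373*(-15) - 114*(-15)²) = -(-15)*(91 + 155595 - 114*225) = -(-15)*(91 + 155595 - 25650) = -(-15)*130036 = -1*(-1950540) = 1950540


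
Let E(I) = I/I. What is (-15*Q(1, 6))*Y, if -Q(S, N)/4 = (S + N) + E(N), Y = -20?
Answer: -9600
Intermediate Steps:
E(I) = 1
Q(S, N) = -4 - 4*N - 4*S (Q(S, N) = -4*((S + N) + 1) = -4*((N + S) + 1) = -4*(1 + N + S) = -4 - 4*N - 4*S)
(-15*Q(1, 6))*Y = -15*(-4 - 4*6 - 4*1)*(-20) = -15*(-4 - 24 - 4)*(-20) = -15*(-32)*(-20) = 480*(-20) = -9600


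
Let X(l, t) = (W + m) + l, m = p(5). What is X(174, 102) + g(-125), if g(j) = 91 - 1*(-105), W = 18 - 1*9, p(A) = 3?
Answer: 382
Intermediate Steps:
m = 3
W = 9 (W = 18 - 9 = 9)
g(j) = 196 (g(j) = 91 + 105 = 196)
X(l, t) = 12 + l (X(l, t) = (9 + 3) + l = 12 + l)
X(174, 102) + g(-125) = (12 + 174) + 196 = 186 + 196 = 382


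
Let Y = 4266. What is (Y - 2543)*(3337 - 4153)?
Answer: -1405968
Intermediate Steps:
(Y - 2543)*(3337 - 4153) = (4266 - 2543)*(3337 - 4153) = 1723*(-816) = -1405968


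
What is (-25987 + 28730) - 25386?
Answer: -22643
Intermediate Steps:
(-25987 + 28730) - 25386 = 2743 - 25386 = -22643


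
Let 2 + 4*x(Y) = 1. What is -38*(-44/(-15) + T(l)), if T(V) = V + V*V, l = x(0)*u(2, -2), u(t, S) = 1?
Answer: -12521/120 ≈ -104.34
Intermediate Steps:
x(Y) = -¼ (x(Y) = -½ + (¼)*1 = -½ + ¼ = -¼)
l = -¼ (l = -¼*1 = -¼ ≈ -0.25000)
T(V) = V + V²
-38*(-44/(-15) + T(l)) = -38*(-44/(-15) - (1 - ¼)/4) = -38*(-44*(-1/15) - ¼*¾) = -38*(44/15 - 3/16) = -38*659/240 = -12521/120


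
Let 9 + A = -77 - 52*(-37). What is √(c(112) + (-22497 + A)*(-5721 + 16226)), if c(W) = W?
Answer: I*√217022683 ≈ 14732.0*I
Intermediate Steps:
A = 1838 (A = -9 + (-77 - 52*(-37)) = -9 + (-77 + 1924) = -9 + 1847 = 1838)
√(c(112) + (-22497 + A)*(-5721 + 16226)) = √(112 + (-22497 + 1838)*(-5721 + 16226)) = √(112 - 20659*10505) = √(112 - 217022795) = √(-217022683) = I*√217022683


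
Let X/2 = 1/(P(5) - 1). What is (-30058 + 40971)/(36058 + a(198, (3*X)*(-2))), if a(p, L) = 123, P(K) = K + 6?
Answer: 10913/36181 ≈ 0.30162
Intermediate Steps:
P(K) = 6 + K
X = ⅕ (X = 2/((6 + 5) - 1) = 2/(11 - 1) = 2/10 = 2*(⅒) = ⅕ ≈ 0.20000)
(-30058 + 40971)/(36058 + a(198, (3*X)*(-2))) = (-30058 + 40971)/(36058 + 123) = 10913/36181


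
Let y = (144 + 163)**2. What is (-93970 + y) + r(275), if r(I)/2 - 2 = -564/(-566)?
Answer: 80653/283 ≈ 284.99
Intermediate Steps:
r(I) = 1696/283 (r(I) = 4 + 2*(-564/(-566)) = 4 + 2*(-564*(-1/566)) = 4 + 2*(282/283) = 4 + 564/283 = 1696/283)
y = 94249 (y = 307**2 = 94249)
(-93970 + y) + r(275) = (-93970 + 94249) + 1696/283 = 279 + 1696/283 = 80653/283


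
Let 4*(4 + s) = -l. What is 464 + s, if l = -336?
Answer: 544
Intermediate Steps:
s = 80 (s = -4 + (-1*(-336))/4 = -4 + (¼)*336 = -4 + 84 = 80)
464 + s = 464 + 80 = 544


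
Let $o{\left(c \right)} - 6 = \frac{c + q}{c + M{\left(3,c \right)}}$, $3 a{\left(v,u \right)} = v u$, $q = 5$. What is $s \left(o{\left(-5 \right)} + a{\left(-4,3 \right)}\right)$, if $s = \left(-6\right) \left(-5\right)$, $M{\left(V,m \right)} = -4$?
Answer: $60$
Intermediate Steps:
$a{\left(v,u \right)} = \frac{u v}{3}$ ($a{\left(v,u \right)} = \frac{v u}{3} = \frac{u v}{3}$)
$o{\left(c \right)} = 6 + \frac{5 + c}{-4 + c}$ ($o{\left(c \right)} = 6 + \frac{c + 5}{c - 4} = 6 + \frac{5 + c}{-4 + c}$)
$s = 30$
$s \left(o{\left(-5 \right)} + a{\left(-4,3 \right)}\right) = 30 \left(\frac{-19 + 7 \left(-5\right)}{-4 - 5} + \frac{1}{3} \cdot 3 \left(-4\right)\right) = 30 \left(\frac{-19 - 35}{-9} - 4\right) = 30 \left(\left(- \frac{1}{9}\right) \left(-54\right) - 4\right) = 30 \left(6 - 4\right) = 30 \cdot 2 = 60$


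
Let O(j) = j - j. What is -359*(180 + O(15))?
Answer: -64620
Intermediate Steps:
O(j) = 0
-359*(180 + O(15)) = -359*(180 + 0) = -359*180 = -64620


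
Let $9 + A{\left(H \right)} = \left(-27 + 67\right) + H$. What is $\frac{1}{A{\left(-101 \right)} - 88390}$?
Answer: $- \frac{1}{88460} \approx -1.1305 \cdot 10^{-5}$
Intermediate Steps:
$A{\left(H \right)} = 31 + H$ ($A{\left(H \right)} = -9 + \left(\left(-27 + 67\right) + H\right) = -9 + \left(40 + H\right) = 31 + H$)
$\frac{1}{A{\left(-101 \right)} - 88390} = \frac{1}{\left(31 - 101\right) - 88390} = \frac{1}{-70 - 88390} = \frac{1}{-88460} = - \frac{1}{88460}$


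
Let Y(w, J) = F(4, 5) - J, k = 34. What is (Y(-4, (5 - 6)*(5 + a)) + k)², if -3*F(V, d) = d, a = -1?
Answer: 11881/9 ≈ 1320.1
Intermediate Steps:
F(V, d) = -d/3
Y(w, J) = -5/3 - J (Y(w, J) = -⅓*5 - J = -5/3 - J)
(Y(-4, (5 - 6)*(5 + a)) + k)² = ((-5/3 - (5 - 6)*(5 - 1)) + 34)² = ((-5/3 - (-1)*4) + 34)² = ((-5/3 - 1*(-4)) + 34)² = ((-5/3 + 4) + 34)² = (7/3 + 34)² = (109/3)² = 11881/9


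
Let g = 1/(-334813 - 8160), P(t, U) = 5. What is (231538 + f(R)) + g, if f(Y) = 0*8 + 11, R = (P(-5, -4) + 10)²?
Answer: 79415055176/342973 ≈ 2.3155e+5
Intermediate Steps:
g = -1/342973 (g = 1/(-342973) = -1/342973 ≈ -2.9157e-6)
R = 225 (R = (5 + 10)² = 15² = 225)
f(Y) = 11 (f(Y) = 0 + 11 = 11)
(231538 + f(R)) + g = (231538 + 11) - 1/342973 = 231549 - 1/342973 = 79415055176/342973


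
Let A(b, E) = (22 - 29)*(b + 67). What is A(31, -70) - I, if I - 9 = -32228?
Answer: 31533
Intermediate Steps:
I = -32219 (I = 9 - 32228 = -32219)
A(b, E) = -469 - 7*b (A(b, E) = -7*(67 + b) = -469 - 7*b)
A(31, -70) - I = (-469 - 7*31) - 1*(-32219) = (-469 - 217) + 32219 = -686 + 32219 = 31533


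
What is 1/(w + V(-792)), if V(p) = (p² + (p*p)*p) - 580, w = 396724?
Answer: -1/495769680 ≈ -2.0171e-9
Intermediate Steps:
V(p) = -580 + p² + p³ (V(p) = (p² + p²*p) - 580 = (p² + p³) - 580 = -580 + p² + p³)
1/(w + V(-792)) = 1/(396724 + (-580 + (-792)² + (-792)³)) = 1/(396724 + (-580 + 627264 - 496793088)) = 1/(396724 - 496166404) = 1/(-495769680) = -1/495769680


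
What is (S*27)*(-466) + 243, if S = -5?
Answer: 63153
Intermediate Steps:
(S*27)*(-466) + 243 = -5*27*(-466) + 243 = -135*(-466) + 243 = 62910 + 243 = 63153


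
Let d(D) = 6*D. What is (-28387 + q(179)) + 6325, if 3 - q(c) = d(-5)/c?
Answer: -3948531/179 ≈ -22059.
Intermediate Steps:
q(c) = 3 + 30/c (q(c) = 3 - 6*(-5)/c = 3 - (-30)/c = 3 + 30/c)
(-28387 + q(179)) + 6325 = (-28387 + (3 + 30/179)) + 6325 = (-28387 + 567/179) + 6325 = -5080706/179 + 6325 = -3948531/179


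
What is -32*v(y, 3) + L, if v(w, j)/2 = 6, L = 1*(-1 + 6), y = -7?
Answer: -379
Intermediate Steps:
L = 5 (L = 1*5 = 5)
v(w, j) = 12 (v(w, j) = 2*6 = 12)
-32*v(y, 3) + L = -32*12 + 5 = -384 + 5 = -379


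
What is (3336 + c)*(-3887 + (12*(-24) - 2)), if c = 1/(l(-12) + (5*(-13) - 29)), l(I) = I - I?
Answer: -1309836191/94 ≈ -1.3934e+7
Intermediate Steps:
l(I) = 0
c = -1/94 (c = 1/(0 + (5*(-13) - 29)) = 1/(0 + (-65 - 29)) = 1/(0 - 94) = 1/(-94) = -1/94 ≈ -0.010638)
(3336 + c)*(-3887 + (12*(-24) - 2)) = (3336 - 1/94)*(-3887 + (12*(-24) - 2)) = 313583*(-3887 + (-288 - 2))/94 = 313583*(-3887 - 290)/94 = (313583/94)*(-4177) = -1309836191/94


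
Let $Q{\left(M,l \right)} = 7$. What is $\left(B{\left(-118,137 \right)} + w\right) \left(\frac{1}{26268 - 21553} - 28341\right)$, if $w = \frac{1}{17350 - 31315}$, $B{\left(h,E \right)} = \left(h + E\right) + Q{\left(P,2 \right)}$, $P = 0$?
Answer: $- \frac{48518789357446}{65844975} \approx -7.3686 \cdot 10^{5}$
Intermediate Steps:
$B{\left(h,E \right)} = 7 + E + h$ ($B{\left(h,E \right)} = \left(h + E\right) + 7 = \left(E + h\right) + 7 = 7 + E + h$)
$w = - \frac{1}{13965}$ ($w = \frac{1}{-13965} = - \frac{1}{13965} \approx -7.1608 \cdot 10^{-5}$)
$\left(B{\left(-118,137 \right)} + w\right) \left(\frac{1}{26268 - 21553} - 28341\right) = \left(\left(7 + 137 - 118\right) - \frac{1}{13965}\right) \left(\frac{1}{26268 - 21553} - 28341\right) = \left(26 - \frac{1}{13965}\right) \left(\frac{1}{4715} - 28341\right) = \frac{363089 \left(\frac{1}{4715} - 28341\right)}{13965} = \frac{363089}{13965} \left(- \frac{133627814}{4715}\right) = - \frac{48518789357446}{65844975}$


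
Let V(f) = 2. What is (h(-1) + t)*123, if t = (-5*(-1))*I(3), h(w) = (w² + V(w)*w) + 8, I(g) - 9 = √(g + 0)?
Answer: 6396 + 615*√3 ≈ 7461.2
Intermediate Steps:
I(g) = 9 + √g (I(g) = 9 + √(g + 0) = 9 + √g)
h(w) = 8 + w² + 2*w (h(w) = (w² + 2*w) + 8 = 8 + w² + 2*w)
t = 45 + 5*√3 (t = (-5*(-1))*(9 + √3) = 5*(9 + √3) = 45 + 5*√3 ≈ 53.660)
(h(-1) + t)*123 = ((8 + (-1)² + 2*(-1)) + (45 + 5*√3))*123 = ((8 + 1 - 2) + (45 + 5*√3))*123 = (7 + (45 + 5*√3))*123 = (52 + 5*√3)*123 = 6396 + 615*√3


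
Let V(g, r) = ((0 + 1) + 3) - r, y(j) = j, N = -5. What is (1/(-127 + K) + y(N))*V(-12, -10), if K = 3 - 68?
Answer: -6727/96 ≈ -70.073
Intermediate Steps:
K = -65
V(g, r) = 4 - r (V(g, r) = (1 + 3) - r = 4 - r)
(1/(-127 + K) + y(N))*V(-12, -10) = (1/(-127 - 65) - 5)*(4 - 1*(-10)) = (1/(-192) - 5)*(4 + 10) = (-1/192 - 5)*14 = -961/192*14 = -6727/96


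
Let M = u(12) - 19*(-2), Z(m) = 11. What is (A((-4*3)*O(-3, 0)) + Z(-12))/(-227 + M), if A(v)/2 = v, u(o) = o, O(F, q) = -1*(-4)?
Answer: 85/177 ≈ 0.48023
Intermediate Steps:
O(F, q) = 4
A(v) = 2*v
M = 50 (M = 12 - 19*(-2) = 12 + 38 = 50)
(A((-4*3)*O(-3, 0)) + Z(-12))/(-227 + M) = (2*(-4*3*4) + 11)/(-227 + 50) = (2*(-12*4) + 11)/(-177) = (2*(-48) + 11)*(-1/177) = (-96 + 11)*(-1/177) = -85*(-1/177) = 85/177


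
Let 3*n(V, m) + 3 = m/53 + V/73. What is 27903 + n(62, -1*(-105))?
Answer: 323869465/11607 ≈ 27903.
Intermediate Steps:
n(V, m) = -1 + m/159 + V/219 (n(V, m) = -1 + (m/53 + V/73)/3 = -1 + (m/159 + V/219) = -1 + m/159 + V/219)
27903 + n(62, -1*(-105)) = 27903 + (-1 + (-1*(-105))/159 + (1/219)*62) = 27903 + (-1 + (1/159)*105 + 62/219) = 27903 + (-1 + 35/53 + 62/219) = 27903 - 656/11607 = 323869465/11607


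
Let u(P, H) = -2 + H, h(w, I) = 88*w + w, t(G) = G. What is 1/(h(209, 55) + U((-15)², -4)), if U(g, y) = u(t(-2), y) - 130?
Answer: 1/18465 ≈ 5.4157e-5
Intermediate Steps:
h(w, I) = 89*w
U(g, y) = -132 + y (U(g, y) = (-2 + y) - 130 = -132 + y)
1/(h(209, 55) + U((-15)², -4)) = 1/(89*209 + (-132 - 4)) = 1/(18601 - 136) = 1/18465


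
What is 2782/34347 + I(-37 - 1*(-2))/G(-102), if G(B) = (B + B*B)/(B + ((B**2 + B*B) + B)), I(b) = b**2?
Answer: 786476/321 ≈ 2450.1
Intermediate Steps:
G(B) = (B + B**2)/(2*B + 2*B**2) (G(B) = (B + B**2)/(B + ((B**2 + B**2) + B)) = (B + B**2)/(B + (2*B**2 + B)) = (B + B**2)/(B + (B + 2*B**2)) = (B + B**2)/(2*B + 2*B**2))
2782/34347 + I(-37 - 1*(-2))/G(-102) = 2782/34347 + (-37 - 1*(-2))**2/(1/2) = 2782*(1/34347) + (-37 + 2)**2*2 = 26/321 + (-35)**2*2 = 26/321 + 1225*2 = 26/321 + 2450 = 786476/321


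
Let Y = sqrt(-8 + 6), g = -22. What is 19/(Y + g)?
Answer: -209/243 - 19*I*sqrt(2)/486 ≈ -0.86008 - 0.055288*I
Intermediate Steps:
Y = I*sqrt(2) (Y = sqrt(-2) = I*sqrt(2) ≈ 1.4142*I)
19/(Y + g) = 19/(I*sqrt(2) - 22) = 19/(-22 + I*sqrt(2))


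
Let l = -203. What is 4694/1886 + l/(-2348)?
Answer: 5702185/2214164 ≈ 2.5753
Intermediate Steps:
4694/1886 + l/(-2348) = 4694/1886 - 203/(-2348) = 4694*(1/1886) - 203*(-1/2348) = 2347/943 + 203/2348 = 5702185/2214164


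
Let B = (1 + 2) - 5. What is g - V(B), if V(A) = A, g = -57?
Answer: -55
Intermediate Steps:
B = -2 (B = 3 - 5 = -2)
g - V(B) = -57 - 1*(-2) = -57 + 2 = -55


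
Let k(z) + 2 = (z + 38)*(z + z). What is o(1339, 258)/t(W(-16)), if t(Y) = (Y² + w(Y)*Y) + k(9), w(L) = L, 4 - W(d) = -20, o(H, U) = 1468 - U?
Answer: 605/998 ≈ 0.60621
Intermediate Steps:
W(d) = 24 (W(d) = 4 - 1*(-20) = 4 + 20 = 24)
k(z) = -2 + 2*z*(38 + z) (k(z) = -2 + (z + 38)*(z + z) = -2 + (38 + z)*(2*z) = -2 + 2*z*(38 + z))
t(Y) = 844 + 2*Y² (t(Y) = (Y² + Y*Y) + (-2 + 2*9² + 76*9) = (Y² + Y²) + (-2 + 2*81 + 684) = 2*Y² + (-2 + 162 + 684) = 2*Y² + 844 = 844 + 2*Y²)
o(1339, 258)/t(W(-16)) = (1468 - 1*258)/(844 + 2*24²) = (1468 - 258)/(844 + 2*576) = 1210/(844 + 1152) = 1210/1996 = 1210*(1/1996) = 605/998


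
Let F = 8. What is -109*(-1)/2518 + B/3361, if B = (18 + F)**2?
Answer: 2068517/8462998 ≈ 0.24442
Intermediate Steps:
B = 676 (B = (18 + 8)**2 = 26**2 = 676)
-109*(-1)/2518 + B/3361 = -109*(-1)/2518 + 676/3361 = 109*(1/2518) + 676*(1/3361) = 109/2518 + 676/3361 = 2068517/8462998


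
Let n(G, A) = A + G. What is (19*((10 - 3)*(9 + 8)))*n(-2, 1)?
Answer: -2261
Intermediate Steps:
(19*((10 - 3)*(9 + 8)))*n(-2, 1) = (19*((10 - 3)*(9 + 8)))*(1 - 2) = (19*(7*17))*(-1) = (19*119)*(-1) = 2261*(-1) = -2261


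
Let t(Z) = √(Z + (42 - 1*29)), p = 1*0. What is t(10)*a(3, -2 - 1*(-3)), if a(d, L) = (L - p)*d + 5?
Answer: 8*√23 ≈ 38.367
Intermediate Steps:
p = 0
t(Z) = √(13 + Z) (t(Z) = √(Z + (42 - 29)) = √(Z + 13) = √(13 + Z))
a(d, L) = 5 + L*d (a(d, L) = (L - 1*0)*d + 5 = (L + 0)*d + 5 = L*d + 5 = 5 + L*d)
t(10)*a(3, -2 - 1*(-3)) = √(13 + 10)*(5 + (-2 - 1*(-3))*3) = √23*(5 + (-2 + 3)*3) = √23*(5 + 1*3) = √23*(5 + 3) = √23*8 = 8*√23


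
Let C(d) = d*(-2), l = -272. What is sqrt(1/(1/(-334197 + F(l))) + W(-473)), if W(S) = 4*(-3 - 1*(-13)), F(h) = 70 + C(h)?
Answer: 7*I*sqrt(6807) ≈ 577.53*I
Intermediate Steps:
C(d) = -2*d
F(h) = 70 - 2*h
W(S) = 40 (W(S) = 4*(-3 + 13) = 4*10 = 40)
sqrt(1/(1/(-334197 + F(l))) + W(-473)) = sqrt(1/(1/(-334197 + (70 - 2*(-272)))) + 40) = sqrt(1/(1/(-334197 + (70 + 544))) + 40) = sqrt(1/(1/(-334197 + 614)) + 40) = sqrt(1/(1/(-333583)) + 40) = sqrt(1/(-1/333583) + 40) = sqrt(-333583 + 40) = sqrt(-333543) = 7*I*sqrt(6807)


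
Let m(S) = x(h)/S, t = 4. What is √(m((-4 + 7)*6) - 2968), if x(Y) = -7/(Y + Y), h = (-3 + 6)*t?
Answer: 7*I*√78501/36 ≈ 54.479*I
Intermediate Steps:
h = 12 (h = (-3 + 6)*4 = 3*4 = 12)
x(Y) = -7/(2*Y) (x(Y) = -7*1/(2*Y) = -7/(2*Y))
m(S) = -7/(24*S) (m(S) = (-7/2/12)/S = (-7/2*1/12)/S = -7/(24*S))
√(m((-4 + 7)*6) - 2968) = √(-7*1/(6*(-4 + 7))/24 - 2968) = √(-7/(24*(3*6)) - 2968) = √(-7/24/18 - 2968) = √(-7/24*1/18 - 2968) = √(-7/432 - 2968) = √(-1282183/432) = 7*I*√78501/36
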